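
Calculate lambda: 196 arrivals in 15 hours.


lambda = total arrivals / time = 196 / 15 = 13.07 per hour

13.07 per hour


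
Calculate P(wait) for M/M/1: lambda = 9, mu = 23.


P(wait) = rho = lambda/mu = 9/23 = 0.3913

0.3913


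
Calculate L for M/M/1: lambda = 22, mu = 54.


rho = 22/54; L = rho/(1-rho) = 0.69

0.69


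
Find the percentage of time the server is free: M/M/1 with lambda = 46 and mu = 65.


Idle fraction = (1 - rho) * 100 = (1 - 46/65) * 100 = 29.2%

29.2%


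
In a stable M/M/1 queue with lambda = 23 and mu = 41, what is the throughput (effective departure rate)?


For a stable queue (lambda < mu), throughput = lambda = 23 per hour

23 per hour


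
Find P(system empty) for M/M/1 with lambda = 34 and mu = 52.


P0 = 1 - rho = 1 - 34/52 = 0.3462

0.3462


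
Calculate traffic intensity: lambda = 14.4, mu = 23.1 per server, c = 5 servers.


rho = lambda / (c * mu) = 14.4 / (5 * 23.1) = 0.1247

0.1247


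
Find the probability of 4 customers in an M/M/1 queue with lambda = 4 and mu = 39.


rho = 4/39; P(n) = (1-rho)*rho^n = (1-4/39)*(4/39)^4 = 0.0001

0.0001


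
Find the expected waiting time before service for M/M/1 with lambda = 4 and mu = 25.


rho = 4/25; Wq = rho/(mu - lambda) = 0.0076 hours

0.0076 hours


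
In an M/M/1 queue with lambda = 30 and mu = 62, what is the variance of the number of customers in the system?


rho = 30/62; Var(N) = rho/(1-rho)^2 = 1.82

1.82


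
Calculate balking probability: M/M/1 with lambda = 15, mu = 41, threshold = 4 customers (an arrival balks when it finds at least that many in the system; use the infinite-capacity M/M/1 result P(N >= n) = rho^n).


P(N >= 4) = rho^4 = (15/41)^4 = 0.0179

0.0179


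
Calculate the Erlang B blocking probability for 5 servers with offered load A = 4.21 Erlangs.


B(N,A) = (A^N/N!) / sum(A^k/k!, k=0..N) with N=5, A=4.21 = 0.2177

0.2177


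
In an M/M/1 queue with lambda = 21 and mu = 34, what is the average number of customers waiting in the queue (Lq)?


rho = 21/34; Lq = rho^2/(1-rho) = 1.0

1.0


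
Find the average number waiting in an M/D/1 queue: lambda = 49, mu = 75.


M/D/1: Lq = rho^2 / (2*(1-rho)) where rho = 49/75; Lq = 0.62

0.62


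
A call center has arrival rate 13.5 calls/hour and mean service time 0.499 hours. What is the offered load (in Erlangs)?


Offered load a = lambda * E[S] = 13.5 * 0.499 = 6.74 Erlangs

6.74 Erlangs


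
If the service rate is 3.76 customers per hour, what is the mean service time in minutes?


Mean service time = 60/mu = 60/3.76 = 15.96 minutes

15.96 minutes


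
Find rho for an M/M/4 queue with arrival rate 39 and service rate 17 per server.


rho = lambda/(c*mu) = 39/(4*17) = 0.5735

0.5735


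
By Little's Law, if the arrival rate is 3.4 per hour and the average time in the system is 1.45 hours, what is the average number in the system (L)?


L = lambda * W = 3.4 * 1.45 = 4.93

4.93


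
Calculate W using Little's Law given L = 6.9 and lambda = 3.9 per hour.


W = L / lambda = 6.9 / 3.9 = 1.7692 hours

1.7692 hours


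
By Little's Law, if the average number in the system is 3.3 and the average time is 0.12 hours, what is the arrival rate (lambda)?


lambda = L / W = 3.3 / 0.12 = 27.5 per hour

27.5 per hour


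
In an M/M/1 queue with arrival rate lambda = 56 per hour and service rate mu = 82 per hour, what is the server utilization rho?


rho = lambda/mu = 56/82 = 0.6829

0.6829


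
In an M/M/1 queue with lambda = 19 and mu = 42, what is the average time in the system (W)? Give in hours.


W = 1/(mu - lambda) = 1/(42 - 19) = 0.0435 hours

0.0435 hours


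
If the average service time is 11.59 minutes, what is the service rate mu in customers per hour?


mu = 60 / avg_service_time = 60 / 11.59 = 5.18 per hour

5.18 per hour


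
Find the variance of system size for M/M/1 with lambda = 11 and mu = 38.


rho = 11/38; Var(N) = rho/(1-rho)^2 = 0.57

0.57


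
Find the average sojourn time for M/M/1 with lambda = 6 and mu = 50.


W = 1/(mu - lambda) = 1/(50 - 6) = 0.0227 hours

0.0227 hours


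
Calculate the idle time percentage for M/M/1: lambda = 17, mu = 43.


Idle fraction = (1 - rho) * 100 = (1 - 17/43) * 100 = 60.5%

60.5%


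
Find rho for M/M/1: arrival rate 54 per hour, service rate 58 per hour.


rho = lambda/mu = 54/58 = 0.931

0.931


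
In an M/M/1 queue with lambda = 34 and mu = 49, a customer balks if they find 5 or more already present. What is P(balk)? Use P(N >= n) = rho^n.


P(N >= 5) = rho^5 = (34/49)^5 = 0.1608

0.1608


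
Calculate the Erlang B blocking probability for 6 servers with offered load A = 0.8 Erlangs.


B(N,A) = (A^N/N!) / sum(A^k/k!, k=0..N) with N=6, A=0.8 = 0.0002

0.0002


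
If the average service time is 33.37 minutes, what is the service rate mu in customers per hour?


mu = 60 / avg_service_time = 60 / 33.37 = 1.8 per hour

1.8 per hour


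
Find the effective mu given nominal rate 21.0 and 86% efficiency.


Effective rate = mu * efficiency = 21.0 * 0.86 = 18.06 per hour

18.06 per hour


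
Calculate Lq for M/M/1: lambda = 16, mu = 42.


rho = 16/42; Lq = rho^2/(1-rho) = 0.23

0.23


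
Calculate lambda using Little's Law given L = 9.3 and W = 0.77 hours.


lambda = L / W = 9.3 / 0.77 = 12.08 per hour

12.08 per hour


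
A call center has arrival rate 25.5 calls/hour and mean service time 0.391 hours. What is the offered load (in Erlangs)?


Offered load a = lambda * E[S] = 25.5 * 0.391 = 9.97 Erlangs

9.97 Erlangs


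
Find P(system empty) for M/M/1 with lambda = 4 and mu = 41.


P0 = 1 - rho = 1 - 4/41 = 0.9024

0.9024


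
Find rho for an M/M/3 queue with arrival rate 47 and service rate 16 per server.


rho = lambda/(c*mu) = 47/(3*16) = 0.9792

0.9792


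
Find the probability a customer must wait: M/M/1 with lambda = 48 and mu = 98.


P(wait) = rho = lambda/mu = 48/98 = 0.4898

0.4898


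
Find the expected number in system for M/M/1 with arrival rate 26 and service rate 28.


rho = 26/28; L = rho/(1-rho) = 13.0

13.0


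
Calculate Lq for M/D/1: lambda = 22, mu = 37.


M/D/1: Lq = rho^2 / (2*(1-rho)) where rho = 22/37; Lq = 0.44

0.44


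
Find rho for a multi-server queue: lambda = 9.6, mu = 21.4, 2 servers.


rho = lambda / (c * mu) = 9.6 / (2 * 21.4) = 0.2243

0.2243


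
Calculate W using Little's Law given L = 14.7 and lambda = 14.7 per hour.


W = L / lambda = 14.7 / 14.7 = 1.0 hours

1.0 hours


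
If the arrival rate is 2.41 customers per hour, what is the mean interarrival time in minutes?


Mean interarrival time = 60/lambda = 60/2.41 = 24.9 minutes

24.9 minutes


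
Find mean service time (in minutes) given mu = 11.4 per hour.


Mean service time = 60/mu = 60/11.4 = 5.26 minutes

5.26 minutes


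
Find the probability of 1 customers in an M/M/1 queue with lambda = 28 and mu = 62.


rho = 28/62; P(n) = (1-rho)*rho^n = (1-28/62)*(28/62)^1 = 0.2477

0.2477


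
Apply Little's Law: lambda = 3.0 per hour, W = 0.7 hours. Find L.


L = lambda * W = 3.0 * 0.7 = 2.1

2.1


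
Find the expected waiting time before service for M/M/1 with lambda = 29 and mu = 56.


rho = 29/56; Wq = rho/(mu - lambda) = 0.0192 hours

0.0192 hours


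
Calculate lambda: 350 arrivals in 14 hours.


lambda = total arrivals / time = 350 / 14 = 25.0 per hour

25.0 per hour


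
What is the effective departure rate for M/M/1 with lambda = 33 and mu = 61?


For a stable queue (lambda < mu), throughput = lambda = 33 per hour

33 per hour


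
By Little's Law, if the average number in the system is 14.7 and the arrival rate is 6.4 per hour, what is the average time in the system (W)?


W = L / lambda = 14.7 / 6.4 = 2.2969 hours

2.2969 hours


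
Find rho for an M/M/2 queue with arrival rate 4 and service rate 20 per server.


rho = lambda/(c*mu) = 4/(2*20) = 0.1

0.1


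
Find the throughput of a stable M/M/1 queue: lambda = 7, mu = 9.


For a stable queue (lambda < mu), throughput = lambda = 7 per hour

7 per hour


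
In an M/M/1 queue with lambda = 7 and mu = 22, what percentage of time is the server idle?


Idle fraction = (1 - rho) * 100 = (1 - 7/22) * 100 = 68.2%

68.2%


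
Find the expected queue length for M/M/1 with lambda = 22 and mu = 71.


rho = 22/71; Lq = rho^2/(1-rho) = 0.14

0.14


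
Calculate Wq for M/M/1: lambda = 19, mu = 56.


rho = 19/56; Wq = rho/(mu - lambda) = 0.0092 hours

0.0092 hours


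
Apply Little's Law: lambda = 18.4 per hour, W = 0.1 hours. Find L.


L = lambda * W = 18.4 * 0.1 = 1.84

1.84


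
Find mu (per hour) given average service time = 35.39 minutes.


mu = 60 / avg_service_time = 60 / 35.39 = 1.7 per hour

1.7 per hour


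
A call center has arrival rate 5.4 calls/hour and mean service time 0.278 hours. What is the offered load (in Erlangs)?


Offered load a = lambda * E[S] = 5.4 * 0.278 = 1.5 Erlangs

1.5 Erlangs


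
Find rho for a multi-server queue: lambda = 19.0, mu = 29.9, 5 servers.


rho = lambda / (c * mu) = 19.0 / (5 * 29.9) = 0.1271

0.1271


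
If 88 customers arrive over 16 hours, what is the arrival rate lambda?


lambda = total arrivals / time = 88 / 16 = 5.5 per hour

5.5 per hour


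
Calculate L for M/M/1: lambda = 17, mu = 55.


rho = 17/55; L = rho/(1-rho) = 0.45

0.45


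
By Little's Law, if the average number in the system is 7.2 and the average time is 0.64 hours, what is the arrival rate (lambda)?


lambda = L / W = 7.2 / 0.64 = 11.25 per hour

11.25 per hour


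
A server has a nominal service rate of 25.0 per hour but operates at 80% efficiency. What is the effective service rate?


Effective rate = mu * efficiency = 25.0 * 0.8 = 20.0 per hour

20.0 per hour


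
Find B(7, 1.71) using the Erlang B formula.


B(N,A) = (A^N/N!) / sum(A^k/k!, k=0..N) with N=7, A=1.71 = 0.0015

0.0015


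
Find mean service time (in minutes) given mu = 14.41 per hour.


Mean service time = 60/mu = 60/14.41 = 4.16 minutes

4.16 minutes


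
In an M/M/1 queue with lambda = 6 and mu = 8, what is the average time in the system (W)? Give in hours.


W = 1/(mu - lambda) = 1/(8 - 6) = 0.5 hours

0.5 hours


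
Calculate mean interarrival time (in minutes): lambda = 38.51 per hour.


Mean interarrival time = 60/lambda = 60/38.51 = 1.56 minutes

1.56 minutes


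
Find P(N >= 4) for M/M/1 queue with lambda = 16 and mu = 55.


P(N >= 4) = rho^4 = (16/55)^4 = 0.0072

0.0072


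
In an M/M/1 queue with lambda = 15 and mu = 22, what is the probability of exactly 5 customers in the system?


rho = 15/22; P(n) = (1-rho)*rho^n = (1-15/22)*(15/22)^5 = 0.0469

0.0469


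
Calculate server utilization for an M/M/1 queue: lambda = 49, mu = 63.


rho = lambda/mu = 49/63 = 0.7778

0.7778


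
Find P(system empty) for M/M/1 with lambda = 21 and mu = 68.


P0 = 1 - rho = 1 - 21/68 = 0.6912

0.6912


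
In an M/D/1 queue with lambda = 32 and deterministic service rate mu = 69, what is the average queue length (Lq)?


M/D/1: Lq = rho^2 / (2*(1-rho)) where rho = 32/69; Lq = 0.2

0.2


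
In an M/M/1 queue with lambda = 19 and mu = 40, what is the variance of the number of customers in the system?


rho = 19/40; Var(N) = rho/(1-rho)^2 = 1.72

1.72


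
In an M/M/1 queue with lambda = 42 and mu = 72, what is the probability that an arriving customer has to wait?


P(wait) = rho = lambda/mu = 42/72 = 0.5833

0.5833


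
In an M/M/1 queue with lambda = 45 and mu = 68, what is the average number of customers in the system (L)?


rho = 45/68; L = rho/(1-rho) = 1.96

1.96


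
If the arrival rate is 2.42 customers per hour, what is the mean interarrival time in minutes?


Mean interarrival time = 60/lambda = 60/2.42 = 24.79 minutes

24.79 minutes


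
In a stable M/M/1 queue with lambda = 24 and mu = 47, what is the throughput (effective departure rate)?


For a stable queue (lambda < mu), throughput = lambda = 24 per hour

24 per hour


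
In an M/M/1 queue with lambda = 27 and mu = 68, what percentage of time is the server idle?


Idle fraction = (1 - rho) * 100 = (1 - 27/68) * 100 = 60.3%

60.3%


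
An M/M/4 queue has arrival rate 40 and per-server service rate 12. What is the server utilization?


rho = lambda/(c*mu) = 40/(4*12) = 0.8333

0.8333


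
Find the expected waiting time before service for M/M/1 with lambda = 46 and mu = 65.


rho = 46/65; Wq = rho/(mu - lambda) = 0.0372 hours

0.0372 hours


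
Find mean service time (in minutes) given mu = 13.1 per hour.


Mean service time = 60/mu = 60/13.1 = 4.58 minutes

4.58 minutes


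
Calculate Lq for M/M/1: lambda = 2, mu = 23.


rho = 2/23; Lq = rho^2/(1-rho) = 0.01

0.01


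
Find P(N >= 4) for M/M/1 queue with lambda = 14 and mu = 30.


P(N >= 4) = rho^4 = (14/30)^4 = 0.0474

0.0474


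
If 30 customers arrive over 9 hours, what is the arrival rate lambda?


lambda = total arrivals / time = 30 / 9 = 3.33 per hour

3.33 per hour


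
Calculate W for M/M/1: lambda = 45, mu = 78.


W = 1/(mu - lambda) = 1/(78 - 45) = 0.0303 hours

0.0303 hours


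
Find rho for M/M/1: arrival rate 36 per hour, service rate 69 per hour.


rho = lambda/mu = 36/69 = 0.5217

0.5217


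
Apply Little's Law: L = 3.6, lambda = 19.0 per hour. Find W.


W = L / lambda = 3.6 / 19.0 = 0.1895 hours

0.1895 hours


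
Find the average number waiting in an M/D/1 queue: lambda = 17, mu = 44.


M/D/1: Lq = rho^2 / (2*(1-rho)) where rho = 17/44; Lq = 0.12

0.12


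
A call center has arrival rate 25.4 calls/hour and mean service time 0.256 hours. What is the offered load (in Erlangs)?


Offered load a = lambda * E[S] = 25.4 * 0.256 = 6.5 Erlangs

6.5 Erlangs


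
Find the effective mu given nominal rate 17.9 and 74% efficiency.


Effective rate = mu * efficiency = 17.9 * 0.74 = 13.25 per hour

13.25 per hour


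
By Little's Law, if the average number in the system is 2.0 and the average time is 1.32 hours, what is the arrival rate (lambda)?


lambda = L / W = 2.0 / 1.32 = 1.52 per hour

1.52 per hour


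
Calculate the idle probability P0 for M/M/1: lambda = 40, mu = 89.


P0 = 1 - rho = 1 - 40/89 = 0.5506

0.5506


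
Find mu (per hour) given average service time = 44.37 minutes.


mu = 60 / avg_service_time = 60 / 44.37 = 1.35 per hour

1.35 per hour


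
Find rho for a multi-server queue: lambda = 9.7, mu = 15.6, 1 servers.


rho = lambda / (c * mu) = 9.7 / (1 * 15.6) = 0.6218

0.6218


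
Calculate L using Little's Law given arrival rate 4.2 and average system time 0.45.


L = lambda * W = 4.2 * 0.45 = 1.89

1.89


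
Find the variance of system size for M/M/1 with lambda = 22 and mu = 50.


rho = 22/50; Var(N) = rho/(1-rho)^2 = 1.4

1.4


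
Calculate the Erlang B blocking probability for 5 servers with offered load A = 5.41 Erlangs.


B(N,A) = (A^N/N!) / sum(A^k/k!, k=0..N) with N=5, A=5.41 = 0.3172

0.3172


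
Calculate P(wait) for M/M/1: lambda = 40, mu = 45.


P(wait) = rho = lambda/mu = 40/45 = 0.8889

0.8889


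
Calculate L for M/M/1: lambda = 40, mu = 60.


rho = 40/60; L = rho/(1-rho) = 2.0

2.0


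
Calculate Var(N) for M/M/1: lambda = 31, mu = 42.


rho = 31/42; Var(N) = rho/(1-rho)^2 = 10.76

10.76


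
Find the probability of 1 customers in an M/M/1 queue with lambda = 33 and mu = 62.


rho = 33/62; P(n) = (1-rho)*rho^n = (1-33/62)*(33/62)^1 = 0.249

0.249


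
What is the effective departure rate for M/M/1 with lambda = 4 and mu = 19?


For a stable queue (lambda < mu), throughput = lambda = 4 per hour

4 per hour


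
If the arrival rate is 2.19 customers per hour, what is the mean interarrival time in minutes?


Mean interarrival time = 60/lambda = 60/2.19 = 27.4 minutes

27.4 minutes


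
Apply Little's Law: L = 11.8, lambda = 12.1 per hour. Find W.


W = L / lambda = 11.8 / 12.1 = 0.9752 hours

0.9752 hours


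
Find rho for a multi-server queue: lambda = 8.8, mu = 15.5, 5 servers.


rho = lambda / (c * mu) = 8.8 / (5 * 15.5) = 0.1135

0.1135


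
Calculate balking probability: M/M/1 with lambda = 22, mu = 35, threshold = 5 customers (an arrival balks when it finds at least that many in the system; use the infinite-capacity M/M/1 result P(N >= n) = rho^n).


P(N >= 5) = rho^5 = (22/35)^5 = 0.0981

0.0981


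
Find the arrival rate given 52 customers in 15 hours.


lambda = total arrivals / time = 52 / 15 = 3.47 per hour

3.47 per hour


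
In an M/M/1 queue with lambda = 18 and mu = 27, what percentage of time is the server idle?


Idle fraction = (1 - rho) * 100 = (1 - 18/27) * 100 = 33.3%

33.3%


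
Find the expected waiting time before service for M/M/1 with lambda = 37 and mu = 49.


rho = 37/49; Wq = rho/(mu - lambda) = 0.0629 hours

0.0629 hours


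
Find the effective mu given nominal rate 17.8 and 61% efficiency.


Effective rate = mu * efficiency = 17.8 * 0.61 = 10.86 per hour

10.86 per hour


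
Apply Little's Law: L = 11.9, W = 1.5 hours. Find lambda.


lambda = L / W = 11.9 / 1.5 = 7.93 per hour

7.93 per hour


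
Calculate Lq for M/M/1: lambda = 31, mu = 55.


rho = 31/55; Lq = rho^2/(1-rho) = 0.73

0.73


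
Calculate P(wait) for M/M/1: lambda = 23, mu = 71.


P(wait) = rho = lambda/mu = 23/71 = 0.3239

0.3239


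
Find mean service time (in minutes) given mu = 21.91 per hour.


Mean service time = 60/mu = 60/21.91 = 2.74 minutes

2.74 minutes


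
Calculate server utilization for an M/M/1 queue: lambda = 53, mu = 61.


rho = lambda/mu = 53/61 = 0.8689

0.8689


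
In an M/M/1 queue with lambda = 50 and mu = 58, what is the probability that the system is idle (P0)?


P0 = 1 - rho = 1 - 50/58 = 0.1379

0.1379


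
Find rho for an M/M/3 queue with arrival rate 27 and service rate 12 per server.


rho = lambda/(c*mu) = 27/(3*12) = 0.75

0.75


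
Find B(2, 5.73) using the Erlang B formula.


B(N,A) = (A^N/N!) / sum(A^k/k!, k=0..N) with N=2, A=5.73 = 0.7092

0.7092


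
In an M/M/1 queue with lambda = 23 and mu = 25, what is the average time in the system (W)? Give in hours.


W = 1/(mu - lambda) = 1/(25 - 23) = 0.5 hours

0.5 hours


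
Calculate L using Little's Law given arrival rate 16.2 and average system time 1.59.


L = lambda * W = 16.2 * 1.59 = 25.76

25.76


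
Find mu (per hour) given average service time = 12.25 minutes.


mu = 60 / avg_service_time = 60 / 12.25 = 4.9 per hour

4.9 per hour


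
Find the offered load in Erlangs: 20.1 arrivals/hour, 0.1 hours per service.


Offered load a = lambda * E[S] = 20.1 * 0.1 = 2.01 Erlangs

2.01 Erlangs


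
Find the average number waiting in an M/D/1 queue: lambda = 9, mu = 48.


M/D/1: Lq = rho^2 / (2*(1-rho)) where rho = 9/48; Lq = 0.02

0.02


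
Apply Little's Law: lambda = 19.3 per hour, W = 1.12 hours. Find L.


L = lambda * W = 19.3 * 1.12 = 21.62

21.62


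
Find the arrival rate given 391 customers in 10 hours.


lambda = total arrivals / time = 391 / 10 = 39.1 per hour

39.1 per hour


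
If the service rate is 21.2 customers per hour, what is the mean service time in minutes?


Mean service time = 60/mu = 60/21.2 = 2.83 minutes

2.83 minutes


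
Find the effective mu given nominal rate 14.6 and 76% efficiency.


Effective rate = mu * efficiency = 14.6 * 0.76 = 11.1 per hour

11.1 per hour


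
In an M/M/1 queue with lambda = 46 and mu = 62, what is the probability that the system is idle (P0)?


P0 = 1 - rho = 1 - 46/62 = 0.2581

0.2581


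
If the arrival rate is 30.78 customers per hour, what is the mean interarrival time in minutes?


Mean interarrival time = 60/lambda = 60/30.78 = 1.95 minutes

1.95 minutes


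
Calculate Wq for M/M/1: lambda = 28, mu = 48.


rho = 28/48; Wq = rho/(mu - lambda) = 0.0292 hours

0.0292 hours


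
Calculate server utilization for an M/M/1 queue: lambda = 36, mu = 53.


rho = lambda/mu = 36/53 = 0.6792

0.6792


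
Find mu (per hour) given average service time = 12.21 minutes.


mu = 60 / avg_service_time = 60 / 12.21 = 4.91 per hour

4.91 per hour


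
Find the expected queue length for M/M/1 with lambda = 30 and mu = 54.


rho = 30/54; Lq = rho^2/(1-rho) = 0.69

0.69


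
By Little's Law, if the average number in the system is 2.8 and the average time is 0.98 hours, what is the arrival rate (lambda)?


lambda = L / W = 2.8 / 0.98 = 2.86 per hour

2.86 per hour


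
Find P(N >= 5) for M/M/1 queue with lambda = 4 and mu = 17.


P(N >= 5) = rho^5 = (4/17)^5 = 0.0007

0.0007


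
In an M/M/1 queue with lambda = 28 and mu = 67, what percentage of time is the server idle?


Idle fraction = (1 - rho) * 100 = (1 - 28/67) * 100 = 58.2%

58.2%


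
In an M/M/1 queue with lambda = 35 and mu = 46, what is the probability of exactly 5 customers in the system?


rho = 35/46; P(n) = (1-rho)*rho^n = (1-35/46)*(35/46)^5 = 0.061

0.061


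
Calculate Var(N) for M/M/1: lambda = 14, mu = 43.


rho = 14/43; Var(N) = rho/(1-rho)^2 = 0.72

0.72


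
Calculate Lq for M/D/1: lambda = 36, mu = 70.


M/D/1: Lq = rho^2 / (2*(1-rho)) where rho = 36/70; Lq = 0.27

0.27


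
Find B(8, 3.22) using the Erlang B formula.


B(N,A) = (A^N/N!) / sum(A^k/k!, k=0..N) with N=8, A=3.22 = 0.0115

0.0115


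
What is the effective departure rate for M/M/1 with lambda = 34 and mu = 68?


For a stable queue (lambda < mu), throughput = lambda = 34 per hour

34 per hour


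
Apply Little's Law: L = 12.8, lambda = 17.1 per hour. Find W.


W = L / lambda = 12.8 / 17.1 = 0.7485 hours

0.7485 hours


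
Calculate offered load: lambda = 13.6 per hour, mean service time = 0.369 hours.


Offered load a = lambda * E[S] = 13.6 * 0.369 = 5.02 Erlangs

5.02 Erlangs


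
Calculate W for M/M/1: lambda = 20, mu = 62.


W = 1/(mu - lambda) = 1/(62 - 20) = 0.0238 hours

0.0238 hours


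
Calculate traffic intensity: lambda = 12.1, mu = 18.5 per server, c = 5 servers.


rho = lambda / (c * mu) = 12.1 / (5 * 18.5) = 0.1308

0.1308


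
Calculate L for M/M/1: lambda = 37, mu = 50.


rho = 37/50; L = rho/(1-rho) = 2.85

2.85


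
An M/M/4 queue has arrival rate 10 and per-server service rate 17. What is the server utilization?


rho = lambda/(c*mu) = 10/(4*17) = 0.1471

0.1471


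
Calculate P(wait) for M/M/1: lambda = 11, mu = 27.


P(wait) = rho = lambda/mu = 11/27 = 0.4074

0.4074


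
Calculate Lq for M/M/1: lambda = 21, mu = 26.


rho = 21/26; Lq = rho^2/(1-rho) = 3.39

3.39


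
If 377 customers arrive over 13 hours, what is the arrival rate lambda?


lambda = total arrivals / time = 377 / 13 = 29.0 per hour

29.0 per hour


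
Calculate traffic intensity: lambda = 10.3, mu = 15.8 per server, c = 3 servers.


rho = lambda / (c * mu) = 10.3 / (3 * 15.8) = 0.2173

0.2173


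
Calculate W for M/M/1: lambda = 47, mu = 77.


W = 1/(mu - lambda) = 1/(77 - 47) = 0.0333 hours

0.0333 hours


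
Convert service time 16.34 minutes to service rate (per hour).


mu = 60 / avg_service_time = 60 / 16.34 = 3.67 per hour

3.67 per hour


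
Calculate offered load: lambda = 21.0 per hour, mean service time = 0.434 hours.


Offered load a = lambda * E[S] = 21.0 * 0.434 = 9.11 Erlangs

9.11 Erlangs


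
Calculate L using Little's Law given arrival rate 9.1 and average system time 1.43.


L = lambda * W = 9.1 * 1.43 = 13.01

13.01


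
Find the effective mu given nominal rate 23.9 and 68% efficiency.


Effective rate = mu * efficiency = 23.9 * 0.68 = 16.25 per hour

16.25 per hour


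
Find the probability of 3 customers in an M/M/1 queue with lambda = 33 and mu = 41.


rho = 33/41; P(n) = (1-rho)*rho^n = (1-33/41)*(33/41)^3 = 0.1017

0.1017


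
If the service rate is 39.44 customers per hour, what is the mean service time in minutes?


Mean service time = 60/mu = 60/39.44 = 1.52 minutes

1.52 minutes


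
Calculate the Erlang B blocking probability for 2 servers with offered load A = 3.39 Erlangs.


B(N,A) = (A^N/N!) / sum(A^k/k!, k=0..N) with N=2, A=3.39 = 0.5669

0.5669


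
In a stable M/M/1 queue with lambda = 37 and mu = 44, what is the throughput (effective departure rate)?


For a stable queue (lambda < mu), throughput = lambda = 37 per hour

37 per hour


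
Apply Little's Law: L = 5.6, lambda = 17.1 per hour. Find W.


W = L / lambda = 5.6 / 17.1 = 0.3275 hours

0.3275 hours


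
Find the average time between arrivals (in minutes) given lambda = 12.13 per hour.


Mean interarrival time = 60/lambda = 60/12.13 = 4.95 minutes

4.95 minutes


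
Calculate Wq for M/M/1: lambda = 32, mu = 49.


rho = 32/49; Wq = rho/(mu - lambda) = 0.0384 hours

0.0384 hours


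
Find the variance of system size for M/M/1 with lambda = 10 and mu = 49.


rho = 10/49; Var(N) = rho/(1-rho)^2 = 0.32

0.32


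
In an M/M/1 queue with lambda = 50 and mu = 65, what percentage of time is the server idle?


Idle fraction = (1 - rho) * 100 = (1 - 50/65) * 100 = 23.1%

23.1%


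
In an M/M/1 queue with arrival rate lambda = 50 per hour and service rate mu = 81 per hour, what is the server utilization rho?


rho = lambda/mu = 50/81 = 0.6173

0.6173


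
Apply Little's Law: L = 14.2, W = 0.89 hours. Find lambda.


lambda = L / W = 14.2 / 0.89 = 15.96 per hour

15.96 per hour


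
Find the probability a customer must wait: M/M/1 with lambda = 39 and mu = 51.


P(wait) = rho = lambda/mu = 39/51 = 0.7647

0.7647


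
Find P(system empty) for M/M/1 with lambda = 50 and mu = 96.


P0 = 1 - rho = 1 - 50/96 = 0.4792

0.4792


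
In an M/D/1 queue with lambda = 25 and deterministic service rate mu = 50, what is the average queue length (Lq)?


M/D/1: Lq = rho^2 / (2*(1-rho)) where rho = 25/50; Lq = 0.25

0.25


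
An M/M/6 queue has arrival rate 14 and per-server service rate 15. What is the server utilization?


rho = lambda/(c*mu) = 14/(6*15) = 0.1556

0.1556


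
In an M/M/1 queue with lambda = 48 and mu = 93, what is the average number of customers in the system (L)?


rho = 48/93; L = rho/(1-rho) = 1.07

1.07


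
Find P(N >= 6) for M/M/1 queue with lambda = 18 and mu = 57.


P(N >= 6) = rho^6 = (18/57)^6 = 0.001

0.001


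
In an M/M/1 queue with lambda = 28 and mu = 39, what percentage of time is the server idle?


Idle fraction = (1 - rho) * 100 = (1 - 28/39) * 100 = 28.2%

28.2%


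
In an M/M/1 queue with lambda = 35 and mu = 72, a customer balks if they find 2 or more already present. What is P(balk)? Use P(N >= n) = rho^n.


P(N >= 2) = rho^2 = (35/72)^2 = 0.2363

0.2363


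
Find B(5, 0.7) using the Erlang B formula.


B(N,A) = (A^N/N!) / sum(A^k/k!, k=0..N) with N=5, A=0.7 = 0.0007

0.0007


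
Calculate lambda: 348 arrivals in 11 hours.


lambda = total arrivals / time = 348 / 11 = 31.64 per hour

31.64 per hour


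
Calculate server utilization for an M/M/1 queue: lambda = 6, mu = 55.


rho = lambda/mu = 6/55 = 0.1091

0.1091


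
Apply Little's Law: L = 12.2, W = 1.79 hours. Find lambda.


lambda = L / W = 12.2 / 1.79 = 6.82 per hour

6.82 per hour


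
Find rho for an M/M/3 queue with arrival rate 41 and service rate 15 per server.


rho = lambda/(c*mu) = 41/(3*15) = 0.9111

0.9111


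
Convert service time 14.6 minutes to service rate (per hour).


mu = 60 / avg_service_time = 60 / 14.6 = 4.11 per hour

4.11 per hour


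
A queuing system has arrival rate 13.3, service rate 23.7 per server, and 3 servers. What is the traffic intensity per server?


rho = lambda / (c * mu) = 13.3 / (3 * 23.7) = 0.1871

0.1871


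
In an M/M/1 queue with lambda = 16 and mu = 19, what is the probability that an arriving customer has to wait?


P(wait) = rho = lambda/mu = 16/19 = 0.8421

0.8421


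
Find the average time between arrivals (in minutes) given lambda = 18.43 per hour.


Mean interarrival time = 60/lambda = 60/18.43 = 3.26 minutes

3.26 minutes


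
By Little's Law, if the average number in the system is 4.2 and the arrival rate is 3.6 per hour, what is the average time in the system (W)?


W = L / lambda = 4.2 / 3.6 = 1.1667 hours

1.1667 hours


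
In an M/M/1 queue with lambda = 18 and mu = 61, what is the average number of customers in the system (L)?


rho = 18/61; L = rho/(1-rho) = 0.42

0.42


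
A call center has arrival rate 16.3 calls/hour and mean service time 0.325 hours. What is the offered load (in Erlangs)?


Offered load a = lambda * E[S] = 16.3 * 0.325 = 5.3 Erlangs

5.3 Erlangs


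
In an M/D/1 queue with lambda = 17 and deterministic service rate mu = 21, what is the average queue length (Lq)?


M/D/1: Lq = rho^2 / (2*(1-rho)) where rho = 17/21; Lq = 1.72

1.72


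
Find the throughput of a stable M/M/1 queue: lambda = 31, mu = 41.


For a stable queue (lambda < mu), throughput = lambda = 31 per hour

31 per hour


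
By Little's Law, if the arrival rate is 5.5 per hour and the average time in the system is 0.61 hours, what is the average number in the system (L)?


L = lambda * W = 5.5 * 0.61 = 3.36

3.36


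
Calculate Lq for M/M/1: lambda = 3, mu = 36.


rho = 3/36; Lq = rho^2/(1-rho) = 0.01

0.01


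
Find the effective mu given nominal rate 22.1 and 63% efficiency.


Effective rate = mu * efficiency = 22.1 * 0.63 = 13.92 per hour

13.92 per hour


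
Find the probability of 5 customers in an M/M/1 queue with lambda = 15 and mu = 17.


rho = 15/17; P(n) = (1-rho)*rho^n = (1-15/17)*(15/17)^5 = 0.0629

0.0629


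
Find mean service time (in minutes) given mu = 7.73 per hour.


Mean service time = 60/mu = 60/7.73 = 7.76 minutes

7.76 minutes


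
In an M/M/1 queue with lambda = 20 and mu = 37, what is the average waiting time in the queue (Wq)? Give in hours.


rho = 20/37; Wq = rho/(mu - lambda) = 0.0318 hours

0.0318 hours


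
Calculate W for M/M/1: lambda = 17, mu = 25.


W = 1/(mu - lambda) = 1/(25 - 17) = 0.125 hours

0.125 hours


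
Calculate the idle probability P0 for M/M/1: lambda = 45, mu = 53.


P0 = 1 - rho = 1 - 45/53 = 0.1509

0.1509


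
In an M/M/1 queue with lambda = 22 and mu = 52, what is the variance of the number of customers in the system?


rho = 22/52; Var(N) = rho/(1-rho)^2 = 1.27

1.27


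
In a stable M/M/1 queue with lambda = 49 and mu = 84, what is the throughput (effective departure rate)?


For a stable queue (lambda < mu), throughput = lambda = 49 per hour

49 per hour


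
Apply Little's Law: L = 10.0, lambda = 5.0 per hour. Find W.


W = L / lambda = 10.0 / 5.0 = 2.0 hours

2.0 hours


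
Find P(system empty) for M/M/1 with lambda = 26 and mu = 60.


P0 = 1 - rho = 1 - 26/60 = 0.5667

0.5667


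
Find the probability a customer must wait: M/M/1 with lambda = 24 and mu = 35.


P(wait) = rho = lambda/mu = 24/35 = 0.6857

0.6857


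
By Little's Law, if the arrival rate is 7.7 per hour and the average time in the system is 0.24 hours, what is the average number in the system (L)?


L = lambda * W = 7.7 * 0.24 = 1.85

1.85


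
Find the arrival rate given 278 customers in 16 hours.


lambda = total arrivals / time = 278 / 16 = 17.38 per hour

17.38 per hour


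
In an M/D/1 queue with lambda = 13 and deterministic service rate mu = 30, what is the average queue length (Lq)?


M/D/1: Lq = rho^2 / (2*(1-rho)) where rho = 13/30; Lq = 0.17

0.17


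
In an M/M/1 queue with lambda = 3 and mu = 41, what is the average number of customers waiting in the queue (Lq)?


rho = 3/41; Lq = rho^2/(1-rho) = 0.01

0.01


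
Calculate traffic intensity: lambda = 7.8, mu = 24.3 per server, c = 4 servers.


rho = lambda / (c * mu) = 7.8 / (4 * 24.3) = 0.0802

0.0802


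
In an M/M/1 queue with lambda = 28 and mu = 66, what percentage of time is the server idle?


Idle fraction = (1 - rho) * 100 = (1 - 28/66) * 100 = 57.6%

57.6%


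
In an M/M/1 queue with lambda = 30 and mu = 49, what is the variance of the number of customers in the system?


rho = 30/49; Var(N) = rho/(1-rho)^2 = 4.07

4.07


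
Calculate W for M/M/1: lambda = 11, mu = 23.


W = 1/(mu - lambda) = 1/(23 - 11) = 0.0833 hours

0.0833 hours


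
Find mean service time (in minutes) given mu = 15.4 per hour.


Mean service time = 60/mu = 60/15.4 = 3.9 minutes

3.9 minutes


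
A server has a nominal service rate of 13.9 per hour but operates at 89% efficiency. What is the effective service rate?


Effective rate = mu * efficiency = 13.9 * 0.89 = 12.37 per hour

12.37 per hour


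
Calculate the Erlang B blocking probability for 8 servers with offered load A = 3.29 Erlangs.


B(N,A) = (A^N/N!) / sum(A^k/k!, k=0..N) with N=8, A=3.29 = 0.0128

0.0128


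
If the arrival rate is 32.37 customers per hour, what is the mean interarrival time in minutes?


Mean interarrival time = 60/lambda = 60/32.37 = 1.85 minutes

1.85 minutes


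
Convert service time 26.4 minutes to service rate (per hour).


mu = 60 / avg_service_time = 60 / 26.4 = 2.27 per hour

2.27 per hour


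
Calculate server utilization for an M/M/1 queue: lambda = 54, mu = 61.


rho = lambda/mu = 54/61 = 0.8852

0.8852


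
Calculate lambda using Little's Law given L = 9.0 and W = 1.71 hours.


lambda = L / W = 9.0 / 1.71 = 5.26 per hour

5.26 per hour


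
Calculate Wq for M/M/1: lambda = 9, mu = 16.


rho = 9/16; Wq = rho/(mu - lambda) = 0.0804 hours

0.0804 hours


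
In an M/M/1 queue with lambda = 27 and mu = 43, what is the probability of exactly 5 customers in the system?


rho = 27/43; P(n) = (1-rho)*rho^n = (1-27/43)*(27/43)^5 = 0.0363

0.0363


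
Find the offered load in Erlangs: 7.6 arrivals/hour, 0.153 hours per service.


Offered load a = lambda * E[S] = 7.6 * 0.153 = 1.16 Erlangs

1.16 Erlangs


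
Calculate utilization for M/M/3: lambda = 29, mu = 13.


rho = lambda/(c*mu) = 29/(3*13) = 0.7436

0.7436


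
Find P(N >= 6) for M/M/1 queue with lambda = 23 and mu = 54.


P(N >= 6) = rho^6 = (23/54)^6 = 0.006

0.006


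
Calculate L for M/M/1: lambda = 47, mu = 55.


rho = 47/55; L = rho/(1-rho) = 5.87

5.87


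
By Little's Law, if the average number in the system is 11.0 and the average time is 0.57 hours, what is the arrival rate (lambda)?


lambda = L / W = 11.0 / 0.57 = 19.3 per hour

19.3 per hour


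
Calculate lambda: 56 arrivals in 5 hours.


lambda = total arrivals / time = 56 / 5 = 11.2 per hour

11.2 per hour


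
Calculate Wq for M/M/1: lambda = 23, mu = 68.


rho = 23/68; Wq = rho/(mu - lambda) = 0.0075 hours

0.0075 hours


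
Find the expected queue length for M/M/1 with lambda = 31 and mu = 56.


rho = 31/56; Lq = rho^2/(1-rho) = 0.69

0.69


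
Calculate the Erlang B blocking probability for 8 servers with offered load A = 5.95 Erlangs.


B(N,A) = (A^N/N!) / sum(A^k/k!, k=0..N) with N=8, A=5.95 = 0.1191

0.1191


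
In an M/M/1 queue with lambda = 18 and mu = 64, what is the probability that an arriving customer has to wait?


P(wait) = rho = lambda/mu = 18/64 = 0.2813

0.2813


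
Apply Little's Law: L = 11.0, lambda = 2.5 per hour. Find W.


W = L / lambda = 11.0 / 2.5 = 4.4 hours

4.4 hours


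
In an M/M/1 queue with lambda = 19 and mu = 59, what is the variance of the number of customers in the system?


rho = 19/59; Var(N) = rho/(1-rho)^2 = 0.7

0.7


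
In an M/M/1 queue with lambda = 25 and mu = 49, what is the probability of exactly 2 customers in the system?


rho = 25/49; P(n) = (1-rho)*rho^n = (1-25/49)*(25/49)^2 = 0.1275

0.1275


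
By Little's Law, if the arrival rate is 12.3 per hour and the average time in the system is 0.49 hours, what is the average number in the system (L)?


L = lambda * W = 12.3 * 0.49 = 6.03

6.03


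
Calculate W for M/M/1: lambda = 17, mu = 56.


W = 1/(mu - lambda) = 1/(56 - 17) = 0.0256 hours

0.0256 hours


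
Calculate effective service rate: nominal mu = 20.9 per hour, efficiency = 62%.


Effective rate = mu * efficiency = 20.9 * 0.62 = 12.96 per hour

12.96 per hour


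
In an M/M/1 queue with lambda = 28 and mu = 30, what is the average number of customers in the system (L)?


rho = 28/30; L = rho/(1-rho) = 14.0

14.0


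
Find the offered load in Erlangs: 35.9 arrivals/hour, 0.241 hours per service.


Offered load a = lambda * E[S] = 35.9 * 0.241 = 8.65 Erlangs

8.65 Erlangs


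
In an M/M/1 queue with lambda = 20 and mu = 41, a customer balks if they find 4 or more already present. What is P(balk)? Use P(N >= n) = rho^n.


P(N >= 4) = rho^4 = (20/41)^4 = 0.0566

0.0566


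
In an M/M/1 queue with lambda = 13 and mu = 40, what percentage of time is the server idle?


Idle fraction = (1 - rho) * 100 = (1 - 13/40) * 100 = 67.5%

67.5%


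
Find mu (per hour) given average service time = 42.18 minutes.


mu = 60 / avg_service_time = 60 / 42.18 = 1.42 per hour

1.42 per hour


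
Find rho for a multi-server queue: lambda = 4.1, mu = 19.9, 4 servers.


rho = lambda / (c * mu) = 4.1 / (4 * 19.9) = 0.0515

0.0515


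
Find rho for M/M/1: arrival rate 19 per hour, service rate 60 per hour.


rho = lambda/mu = 19/60 = 0.3167

0.3167


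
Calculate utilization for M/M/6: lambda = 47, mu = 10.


rho = lambda/(c*mu) = 47/(6*10) = 0.7833

0.7833


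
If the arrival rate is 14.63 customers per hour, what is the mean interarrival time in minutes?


Mean interarrival time = 60/lambda = 60/14.63 = 4.1 minutes

4.1 minutes


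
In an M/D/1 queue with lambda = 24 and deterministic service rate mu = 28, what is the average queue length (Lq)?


M/D/1: Lq = rho^2 / (2*(1-rho)) where rho = 24/28; Lq = 2.57

2.57


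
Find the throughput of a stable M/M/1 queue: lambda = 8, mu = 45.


For a stable queue (lambda < mu), throughput = lambda = 8 per hour

8 per hour


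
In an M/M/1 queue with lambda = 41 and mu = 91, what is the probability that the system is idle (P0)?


P0 = 1 - rho = 1 - 41/91 = 0.5495

0.5495


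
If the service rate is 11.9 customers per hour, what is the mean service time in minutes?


Mean service time = 60/mu = 60/11.9 = 5.04 minutes

5.04 minutes


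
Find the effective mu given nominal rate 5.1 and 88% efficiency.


Effective rate = mu * efficiency = 5.1 * 0.88 = 4.49 per hour

4.49 per hour


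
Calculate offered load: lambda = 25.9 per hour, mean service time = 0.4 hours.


Offered load a = lambda * E[S] = 25.9 * 0.4 = 10.36 Erlangs

10.36 Erlangs


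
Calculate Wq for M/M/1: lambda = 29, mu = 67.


rho = 29/67; Wq = rho/(mu - lambda) = 0.0114 hours

0.0114 hours


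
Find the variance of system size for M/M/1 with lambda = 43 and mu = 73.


rho = 43/73; Var(N) = rho/(1-rho)^2 = 3.49

3.49


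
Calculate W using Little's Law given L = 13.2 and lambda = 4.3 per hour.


W = L / lambda = 13.2 / 4.3 = 3.0698 hours

3.0698 hours


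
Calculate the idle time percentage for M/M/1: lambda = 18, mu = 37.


Idle fraction = (1 - rho) * 100 = (1 - 18/37) * 100 = 51.4%

51.4%


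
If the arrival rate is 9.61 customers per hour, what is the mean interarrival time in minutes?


Mean interarrival time = 60/lambda = 60/9.61 = 6.24 minutes

6.24 minutes
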